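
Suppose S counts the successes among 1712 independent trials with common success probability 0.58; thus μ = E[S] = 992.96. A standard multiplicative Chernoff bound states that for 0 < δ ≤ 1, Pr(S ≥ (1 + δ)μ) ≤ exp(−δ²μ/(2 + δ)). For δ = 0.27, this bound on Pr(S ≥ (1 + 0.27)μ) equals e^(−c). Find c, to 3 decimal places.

c = δ²μ/(2 + δ) = 0.27²·992.96/(2 + 0.27) = 31.8885.

31.888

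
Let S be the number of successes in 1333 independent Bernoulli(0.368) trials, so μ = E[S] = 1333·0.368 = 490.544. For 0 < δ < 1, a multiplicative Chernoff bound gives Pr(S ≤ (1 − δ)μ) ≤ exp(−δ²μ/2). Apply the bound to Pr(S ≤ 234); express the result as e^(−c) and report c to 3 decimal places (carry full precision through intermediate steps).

Write 234 = (1 − δ)μ, so δ = 1 − 234/490.544 = 0.5229786…
Then the exponent is δ²μ/2 = (μ − 234)²/(2μ) = 67.083507.

67.084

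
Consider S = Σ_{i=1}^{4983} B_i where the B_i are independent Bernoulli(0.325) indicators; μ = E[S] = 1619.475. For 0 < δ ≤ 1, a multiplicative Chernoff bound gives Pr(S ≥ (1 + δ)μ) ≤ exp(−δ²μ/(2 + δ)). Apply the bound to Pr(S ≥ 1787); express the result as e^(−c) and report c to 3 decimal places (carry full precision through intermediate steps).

Write 1787 = (1 + δ)μ, so δ = 1787/1619.475 − 1 = 0.103444…
Then the exponent is δ²μ/(2 + δ) = (1787 − μ)² / (μ·(2 + δ)) = 8.238612.

8.239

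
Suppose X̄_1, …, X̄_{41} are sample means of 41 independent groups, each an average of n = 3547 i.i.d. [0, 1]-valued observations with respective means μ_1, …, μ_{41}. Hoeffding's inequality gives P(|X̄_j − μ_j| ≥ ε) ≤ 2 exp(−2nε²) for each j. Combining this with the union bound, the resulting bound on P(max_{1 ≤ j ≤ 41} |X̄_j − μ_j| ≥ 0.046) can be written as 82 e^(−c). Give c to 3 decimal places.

15.011

Union bound over the 41 events: P(max_{1 ≤ j ≤ 41} |X̄_j − μ_j| ≥ 0.046) ≤ 41·2·exp(−2nε²) = 82 exp(−2·3547·0.046²).
So c = 2·3547·0.046² = 15.0109.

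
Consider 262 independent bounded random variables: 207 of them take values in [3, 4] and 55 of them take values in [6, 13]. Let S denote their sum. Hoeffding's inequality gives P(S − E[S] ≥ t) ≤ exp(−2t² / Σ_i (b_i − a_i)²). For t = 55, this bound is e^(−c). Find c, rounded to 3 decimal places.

2.085

Σ(b_i − a_i)² = 207·1² + 55·7² = 2902.
c = 2t² / 2902 = 2·55² / 2902 = 2.0848.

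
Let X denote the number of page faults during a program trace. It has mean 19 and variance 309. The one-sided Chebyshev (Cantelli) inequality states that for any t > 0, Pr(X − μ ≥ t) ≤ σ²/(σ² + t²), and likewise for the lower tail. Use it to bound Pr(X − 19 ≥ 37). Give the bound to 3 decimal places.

0.184

Here σ² = 309 and t = 37, so σ² + t² = 1678.
Cantelli's bound: 309/1678 = 0.1841.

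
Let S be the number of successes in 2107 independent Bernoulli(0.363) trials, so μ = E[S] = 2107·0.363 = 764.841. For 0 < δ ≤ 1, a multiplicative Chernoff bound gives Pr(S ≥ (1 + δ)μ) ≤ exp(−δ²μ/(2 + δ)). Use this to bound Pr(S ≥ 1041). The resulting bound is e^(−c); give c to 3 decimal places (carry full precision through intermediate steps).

42.232

Write 1041 = (1 + δ)μ, so δ = 1041/764.841 − 1 = 0.3610672…
Then the exponent is δ²μ/(2 + δ) = (1041 − μ)² / (μ·(2 + δ)) = 42.231732.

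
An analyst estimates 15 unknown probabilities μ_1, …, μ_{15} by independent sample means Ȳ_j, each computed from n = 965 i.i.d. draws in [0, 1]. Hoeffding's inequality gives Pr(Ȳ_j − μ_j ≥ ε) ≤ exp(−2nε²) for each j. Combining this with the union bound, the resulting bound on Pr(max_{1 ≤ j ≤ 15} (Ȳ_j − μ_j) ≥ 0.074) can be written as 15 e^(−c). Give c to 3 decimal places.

10.569

Union bound over the 15 events: Pr(max_{1 ≤ j ≤ 15} (Ȳ_j − μ_j) ≥ 0.074) ≤ 15·exp(−2nε²) = 15 exp(−2·965·0.074²).
So c = 2·965·0.074² = 10.5687.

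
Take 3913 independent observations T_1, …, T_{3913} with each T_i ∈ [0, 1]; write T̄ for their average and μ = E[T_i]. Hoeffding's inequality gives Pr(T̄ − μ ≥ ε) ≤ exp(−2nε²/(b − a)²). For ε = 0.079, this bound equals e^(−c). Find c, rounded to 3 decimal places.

c = 2nε²/(b − a)² = 2·3913·0.079² / 1² = 48.8421.

48.842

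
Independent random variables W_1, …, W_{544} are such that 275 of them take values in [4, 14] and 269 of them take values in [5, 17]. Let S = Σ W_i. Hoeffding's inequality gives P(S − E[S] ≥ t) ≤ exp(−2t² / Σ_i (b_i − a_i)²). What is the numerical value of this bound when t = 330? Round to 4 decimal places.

0.0373

Σ(b_i − a_i)² = 275·10² + 269·12² = 66236.
Exponent = 2·330² / 66236 = 3.28824.
Bound = exp(−3.28824) = 0.03732.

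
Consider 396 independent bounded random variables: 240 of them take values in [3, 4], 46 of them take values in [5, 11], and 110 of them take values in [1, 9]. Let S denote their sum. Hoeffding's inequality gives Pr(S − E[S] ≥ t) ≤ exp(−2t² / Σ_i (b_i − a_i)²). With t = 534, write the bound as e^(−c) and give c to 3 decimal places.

63.822

Σ(b_i − a_i)² = 240·1² + 46·6² + 110·8² = 8936.
c = 2t² / 8936 = 2·534² / 8936 = 63.8218.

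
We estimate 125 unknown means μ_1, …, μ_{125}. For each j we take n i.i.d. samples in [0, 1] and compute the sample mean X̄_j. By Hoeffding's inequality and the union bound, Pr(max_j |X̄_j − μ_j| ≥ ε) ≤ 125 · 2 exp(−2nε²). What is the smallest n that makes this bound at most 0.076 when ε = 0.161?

157

Need 2·125·exp(−2nε²) ≤ 0.076, i.e. exp(−2nε²) ≤ 0.076/250.
So 2nε² ≥ ln(250/0.076) = 8.098483.
Hence n ≥ 8.098483/(2·0.161²) = 156.215.
The smallest integer n is 157.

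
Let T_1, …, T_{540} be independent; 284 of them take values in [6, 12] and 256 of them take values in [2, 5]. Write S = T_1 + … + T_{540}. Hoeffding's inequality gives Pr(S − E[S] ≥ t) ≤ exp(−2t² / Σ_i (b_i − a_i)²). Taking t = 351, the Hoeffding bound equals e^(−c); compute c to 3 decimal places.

Σ(b_i − a_i)² = 284·6² + 256·3² = 12528.
c = 2t² / 12528 = 2·351² / 12528 = 19.6681.

19.668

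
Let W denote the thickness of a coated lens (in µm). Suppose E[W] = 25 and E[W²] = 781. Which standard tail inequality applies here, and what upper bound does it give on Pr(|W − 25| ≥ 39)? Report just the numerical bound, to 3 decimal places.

The first two moments determine the variance, so Chebyshev's inequality is the sharpest standard bound available.
Var(W) = E[W²] − (E[W])² = 781 − 625 = 156.
Chebyshev's inequality: Pr(|W − μ| ≥ t) ≤ Var(W)/t² = 156/1521 = 0.1026.

0.103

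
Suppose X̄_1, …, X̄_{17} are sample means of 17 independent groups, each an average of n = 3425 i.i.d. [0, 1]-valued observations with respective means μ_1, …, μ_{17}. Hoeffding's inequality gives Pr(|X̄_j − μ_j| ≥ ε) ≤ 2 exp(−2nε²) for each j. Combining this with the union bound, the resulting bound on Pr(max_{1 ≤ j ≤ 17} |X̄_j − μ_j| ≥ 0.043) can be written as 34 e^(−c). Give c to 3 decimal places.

12.666

Union bound over the 17 events: Pr(max_{1 ≤ j ≤ 17} |X̄_j − μ_j| ≥ 0.043) ≤ 17·2·exp(−2nε²) = 34 exp(−2·3425·0.043²).
So c = 2·3425·0.043² = 12.6656.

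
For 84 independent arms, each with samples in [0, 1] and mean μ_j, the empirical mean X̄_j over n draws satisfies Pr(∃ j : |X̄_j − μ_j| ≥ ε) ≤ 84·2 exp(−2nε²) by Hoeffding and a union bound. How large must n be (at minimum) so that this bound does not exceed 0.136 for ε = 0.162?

Need 2·84·exp(−2nε²) ≤ 0.136, i.e. exp(−2nε²) ≤ 0.136/168.
So 2nε² ≥ ln(168/0.136) = 7.119064.
Hence n ≥ 7.119064/(2·0.162²) = 135.632.
The smallest integer n is 136.

136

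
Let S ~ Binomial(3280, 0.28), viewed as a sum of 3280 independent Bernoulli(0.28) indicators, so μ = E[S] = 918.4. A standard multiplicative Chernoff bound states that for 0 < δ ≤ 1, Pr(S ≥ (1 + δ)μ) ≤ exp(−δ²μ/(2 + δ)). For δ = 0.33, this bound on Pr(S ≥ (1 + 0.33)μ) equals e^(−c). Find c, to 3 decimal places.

c = δ²μ/(2 + δ) = 0.33²·918.4/(2 + 0.33) = 42.9244.

42.924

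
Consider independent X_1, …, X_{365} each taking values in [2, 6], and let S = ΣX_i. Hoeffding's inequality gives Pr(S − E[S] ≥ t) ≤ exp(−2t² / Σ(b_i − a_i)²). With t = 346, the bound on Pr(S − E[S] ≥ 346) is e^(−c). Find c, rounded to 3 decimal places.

Σ(b_i − a_i)² = 365·(4)² = 5840.
c = 2t²/5840 = 2·346²/5840 = 40.9986.

40.999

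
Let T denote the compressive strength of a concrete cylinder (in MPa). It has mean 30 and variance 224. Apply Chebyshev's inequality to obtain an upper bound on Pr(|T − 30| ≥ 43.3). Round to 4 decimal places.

Chebyshev: Pr(|T − μ| ≥ t) ≤ Var(T)/t².
Bound = 224 / 1874.89 = 0.1195.

0.1195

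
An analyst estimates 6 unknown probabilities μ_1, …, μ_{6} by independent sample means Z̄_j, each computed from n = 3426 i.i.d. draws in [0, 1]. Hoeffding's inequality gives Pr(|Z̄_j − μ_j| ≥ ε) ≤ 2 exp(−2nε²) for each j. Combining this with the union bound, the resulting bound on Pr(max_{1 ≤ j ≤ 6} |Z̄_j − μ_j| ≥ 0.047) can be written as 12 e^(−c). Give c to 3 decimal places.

15.136

Union bound over the 6 events: Pr(max_{1 ≤ j ≤ 6} |Z̄_j − μ_j| ≥ 0.047) ≤ 6·2·exp(−2nε²) = 12 exp(−2·3426·0.047²).
So c = 2·3426·0.047² = 15.1361.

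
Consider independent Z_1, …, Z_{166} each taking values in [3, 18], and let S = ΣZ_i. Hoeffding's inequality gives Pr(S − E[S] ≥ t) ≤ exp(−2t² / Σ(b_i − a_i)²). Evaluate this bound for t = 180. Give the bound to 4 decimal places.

Σ(b_i − a_i)² = 166·(15)² = 37350.
Exponent = 2·180²/37350 = 1.7349.
Bound = exp(−1.7349) = 0.17641.

0.1764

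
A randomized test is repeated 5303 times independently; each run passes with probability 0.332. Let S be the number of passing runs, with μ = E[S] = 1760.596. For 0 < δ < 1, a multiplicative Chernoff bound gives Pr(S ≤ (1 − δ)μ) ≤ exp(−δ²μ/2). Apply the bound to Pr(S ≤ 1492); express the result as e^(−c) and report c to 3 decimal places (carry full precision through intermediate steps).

Write 1492 = (1 − δ)μ, so δ = 1 − 1492/1760.596 = 0.1525597…
Then the exponent is δ²μ/2 = (μ − 1492)²/(2μ) = 20.488463.

20.488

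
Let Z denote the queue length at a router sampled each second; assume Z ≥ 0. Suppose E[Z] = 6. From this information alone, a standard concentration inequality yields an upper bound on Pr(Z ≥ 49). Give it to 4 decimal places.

0.1224

Only the mean of a non-negative variable is known, so Markov's inequality is the applicable tail bound.
Markov's inequality: for a non-negative random variable, Pr(Z ≥ a) ≤ E[Z]/a.
Here E[Z] = 6 and a = 49, so the bound is 6/49 = 0.1224.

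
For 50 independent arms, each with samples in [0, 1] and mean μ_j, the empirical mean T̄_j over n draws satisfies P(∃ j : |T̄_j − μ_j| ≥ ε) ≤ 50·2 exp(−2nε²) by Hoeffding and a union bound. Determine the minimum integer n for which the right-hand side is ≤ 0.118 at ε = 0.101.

331

Need 2·50·exp(−2nε²) ≤ 0.118, i.e. exp(−2nε²) ≤ 0.118/100.
So 2nε² ≥ ln(100/0.118) = 6.742241.
Hence n ≥ 6.742241/(2·0.101²) = 330.470.
The smallest integer n is 331.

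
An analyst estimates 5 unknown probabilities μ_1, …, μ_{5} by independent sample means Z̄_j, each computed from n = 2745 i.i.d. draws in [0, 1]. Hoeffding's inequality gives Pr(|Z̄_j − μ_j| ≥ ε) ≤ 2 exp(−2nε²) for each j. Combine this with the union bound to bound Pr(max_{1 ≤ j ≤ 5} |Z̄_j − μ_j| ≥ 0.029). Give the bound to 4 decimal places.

Per-experiment Hoeffding bound: 2·exp(−2·2745·0.029²) = 2·exp(−4.61709) = 0.019763.
Union bound over 5 events: 5·0.019763 = 0.09882.

0.0988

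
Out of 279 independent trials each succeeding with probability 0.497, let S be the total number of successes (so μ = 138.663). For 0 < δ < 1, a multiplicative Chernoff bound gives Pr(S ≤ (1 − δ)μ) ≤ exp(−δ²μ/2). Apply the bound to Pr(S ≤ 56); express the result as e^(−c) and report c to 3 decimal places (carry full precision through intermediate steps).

Write 56 = (1 − δ)μ, so δ = 1 − 56/138.663 = 0.5961432…
Then the exponent is δ²μ/2 = (μ − 56)²/(2μ) = 24.639491.

24.639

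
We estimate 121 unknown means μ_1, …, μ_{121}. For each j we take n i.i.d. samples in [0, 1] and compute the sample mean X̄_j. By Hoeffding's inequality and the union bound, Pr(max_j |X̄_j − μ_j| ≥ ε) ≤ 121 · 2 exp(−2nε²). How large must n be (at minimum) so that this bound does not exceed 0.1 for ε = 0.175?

Need 2·121·exp(−2nε²) ≤ 0.1, i.e. exp(−2nε²) ≤ 0.1/242.
So 2nε² ≥ ln(242/0.1) = 7.791523.
Hence n ≥ 7.791523/(2·0.175²) = 127.209.
The smallest integer n is 128.

128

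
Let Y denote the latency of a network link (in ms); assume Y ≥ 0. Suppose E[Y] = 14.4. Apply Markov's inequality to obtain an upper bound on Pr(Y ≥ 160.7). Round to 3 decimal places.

0.090

Markov's inequality: for a non-negative random variable, Pr(Y ≥ a) ≤ E[Y]/a.
Here E[Y] = 14.4 and a = 160.7, so the bound is 14.4/160.7 = 0.0896.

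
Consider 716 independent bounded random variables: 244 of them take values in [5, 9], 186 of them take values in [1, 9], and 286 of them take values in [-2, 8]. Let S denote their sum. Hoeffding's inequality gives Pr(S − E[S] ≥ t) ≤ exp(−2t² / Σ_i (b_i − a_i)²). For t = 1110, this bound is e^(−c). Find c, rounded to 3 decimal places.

Σ(b_i − a_i)² = 244·4² + 186·8² + 286·10² = 44408.
c = 2t² / 44408 = 2·1110² / 44408 = 55.4900.

55.490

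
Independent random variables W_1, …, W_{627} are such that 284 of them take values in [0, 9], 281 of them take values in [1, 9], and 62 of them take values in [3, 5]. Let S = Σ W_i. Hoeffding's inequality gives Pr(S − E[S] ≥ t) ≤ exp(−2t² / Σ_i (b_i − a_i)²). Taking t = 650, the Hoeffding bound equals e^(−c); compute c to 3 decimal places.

Σ(b_i − a_i)² = 284·9² + 281·8² + 62·2² = 41236.
c = 2t² / 41236 = 2·650² / 41236 = 20.4918.

20.492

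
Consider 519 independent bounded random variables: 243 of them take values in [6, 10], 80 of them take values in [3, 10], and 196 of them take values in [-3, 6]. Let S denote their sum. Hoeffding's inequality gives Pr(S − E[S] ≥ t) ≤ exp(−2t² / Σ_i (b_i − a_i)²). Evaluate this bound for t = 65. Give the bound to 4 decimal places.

0.6999

Σ(b_i − a_i)² = 243·4² + 80·7² + 196·9² = 23684.
Exponent = 2·65² / 23684 = 0.35678.
Bound = exp(−0.35678) = 0.69993.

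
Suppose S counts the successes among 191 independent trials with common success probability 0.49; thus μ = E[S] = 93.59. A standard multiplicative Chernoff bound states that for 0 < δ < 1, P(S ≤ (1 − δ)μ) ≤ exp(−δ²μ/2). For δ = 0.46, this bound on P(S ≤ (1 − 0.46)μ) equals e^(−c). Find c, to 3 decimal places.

c = δ²μ/2 = 0.46²·93.59/2 = 9.9018.

9.902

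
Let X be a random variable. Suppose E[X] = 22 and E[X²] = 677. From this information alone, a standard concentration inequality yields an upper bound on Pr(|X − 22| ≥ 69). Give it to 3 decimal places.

0.041

The first two moments determine the variance, so Chebyshev's inequality is the sharpest standard bound available.
Var(X) = E[X²] − (E[X])² = 677 − 484 = 193.
Chebyshev's inequality: Pr(|X − μ| ≥ t) ≤ Var(X)/t² = 193/4761 = 0.0405.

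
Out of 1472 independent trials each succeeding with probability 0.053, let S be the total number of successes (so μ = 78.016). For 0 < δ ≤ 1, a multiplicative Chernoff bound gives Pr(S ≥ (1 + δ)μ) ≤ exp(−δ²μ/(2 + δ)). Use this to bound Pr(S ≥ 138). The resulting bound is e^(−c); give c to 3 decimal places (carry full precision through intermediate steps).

Write 138 = (1 + δ)μ, so δ = 138/78.016 − 1 = 0.7688679…
Then the exponent is δ²μ/(2 + δ) = (138 − μ)² / (μ·(2 + δ)) = 16.656545.

16.657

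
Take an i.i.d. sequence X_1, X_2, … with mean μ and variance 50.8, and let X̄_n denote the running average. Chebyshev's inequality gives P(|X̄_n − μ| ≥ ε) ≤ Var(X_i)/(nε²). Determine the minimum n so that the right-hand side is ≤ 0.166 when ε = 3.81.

22

Require 50.8/(n·3.81²) ≤ 0.166, i.e. n ≥ 50.8/(0.166·3.81²) = 21.082.
The smallest integer n is 22.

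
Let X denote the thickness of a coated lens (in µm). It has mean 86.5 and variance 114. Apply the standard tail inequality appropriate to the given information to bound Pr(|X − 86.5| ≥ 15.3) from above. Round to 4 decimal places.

Mean and variance are known, so Chebyshev's inequality applies.
Chebyshev: Pr(|X − μ| ≥ t) ≤ Var(X)/t².
Bound = 114 / 234.09 = 0.4870.

0.4870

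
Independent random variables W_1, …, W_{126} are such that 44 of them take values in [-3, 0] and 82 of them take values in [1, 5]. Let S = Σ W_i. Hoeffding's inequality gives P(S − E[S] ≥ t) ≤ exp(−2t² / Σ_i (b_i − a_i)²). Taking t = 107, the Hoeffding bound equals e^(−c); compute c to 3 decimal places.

13.406

Σ(b_i − a_i)² = 44·3² + 82·4² = 1708.
c = 2t² / 1708 = 2·107² / 1708 = 13.4063.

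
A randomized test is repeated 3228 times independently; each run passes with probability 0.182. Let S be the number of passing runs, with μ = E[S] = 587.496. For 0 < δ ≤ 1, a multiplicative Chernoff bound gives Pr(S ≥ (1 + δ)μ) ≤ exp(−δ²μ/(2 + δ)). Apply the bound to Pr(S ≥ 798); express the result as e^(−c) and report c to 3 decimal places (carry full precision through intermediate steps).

Write 798 = (1 + δ)μ, so δ = 798/587.496 − 1 = 0.3583071…
Then the exponent is δ²μ/(2 + δ) = (798 − μ)² / (μ·(2 + δ)) = 31.982722.

31.983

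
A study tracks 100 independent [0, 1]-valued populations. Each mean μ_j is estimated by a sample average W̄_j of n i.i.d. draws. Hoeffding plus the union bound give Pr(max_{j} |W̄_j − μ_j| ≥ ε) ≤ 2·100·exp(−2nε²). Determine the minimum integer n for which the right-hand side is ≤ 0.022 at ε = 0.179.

143

Need 2·100·exp(−2nε²) ≤ 0.022, i.e. exp(−2nε²) ≤ 0.022/200.
So 2nε² ≥ ln(200/0.022) = 9.115030.
Hence n ≥ 9.115030/(2·0.179²) = 142.240.
The smallest integer n is 143.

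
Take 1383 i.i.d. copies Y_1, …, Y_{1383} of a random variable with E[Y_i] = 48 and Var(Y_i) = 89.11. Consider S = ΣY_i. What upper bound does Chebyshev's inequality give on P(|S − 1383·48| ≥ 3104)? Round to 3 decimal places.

0.013

Var(S) = n·Var(Y_i) = 1383·89.11 = 123239.13.
Chebyshev: P(|S − 1383·48| ≥ 3104) ≤ Var(S)/3104² = 123239.13/9634816 = 0.0128.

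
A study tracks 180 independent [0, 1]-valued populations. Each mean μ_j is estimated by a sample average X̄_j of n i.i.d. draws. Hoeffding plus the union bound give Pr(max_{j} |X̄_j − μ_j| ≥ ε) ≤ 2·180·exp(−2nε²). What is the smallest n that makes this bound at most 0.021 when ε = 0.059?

Need 2·180·exp(−2nε²) ≤ 0.021, i.e. exp(−2nε²) ≤ 0.021/360.
So 2nε² ≥ ln(360/0.021) = 9.749337.
Hence n ≥ 9.749337/(2·0.059²) = 1400.364.
The smallest integer n is 1401.

1401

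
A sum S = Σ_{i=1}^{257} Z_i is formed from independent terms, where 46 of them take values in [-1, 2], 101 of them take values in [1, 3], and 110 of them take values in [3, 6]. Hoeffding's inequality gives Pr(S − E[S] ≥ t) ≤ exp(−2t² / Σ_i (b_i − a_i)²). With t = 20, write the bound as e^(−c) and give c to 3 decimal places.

Σ(b_i − a_i)² = 46·3² + 101·2² + 110·3² = 1808.
c = 2t² / 1808 = 2·20² / 1808 = 0.4425.

0.442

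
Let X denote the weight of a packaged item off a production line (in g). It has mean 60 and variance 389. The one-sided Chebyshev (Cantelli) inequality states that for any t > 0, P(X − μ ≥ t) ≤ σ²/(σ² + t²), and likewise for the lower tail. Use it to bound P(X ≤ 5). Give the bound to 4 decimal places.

0.1139

Here σ² = 389 and t = 55, so σ² + t² = 3414.
Cantelli's bound: 389/3414 = 0.1139.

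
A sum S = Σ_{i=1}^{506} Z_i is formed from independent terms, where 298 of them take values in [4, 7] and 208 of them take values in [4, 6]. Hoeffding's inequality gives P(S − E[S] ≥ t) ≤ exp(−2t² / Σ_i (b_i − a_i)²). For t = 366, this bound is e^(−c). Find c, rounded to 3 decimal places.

76.241

Σ(b_i − a_i)² = 298·3² + 208·2² = 3514.
c = 2t² / 3514 = 2·366² / 3514 = 76.2413.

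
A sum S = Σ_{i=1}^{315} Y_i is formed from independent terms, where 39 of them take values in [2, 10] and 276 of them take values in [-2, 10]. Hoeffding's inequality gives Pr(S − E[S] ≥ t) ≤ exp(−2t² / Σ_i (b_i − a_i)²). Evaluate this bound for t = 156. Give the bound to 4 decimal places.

0.3159

Σ(b_i − a_i)² = 39·8² + 276·12² = 42240.
Exponent = 2·156² / 42240 = 1.15227.
Bound = exp(−1.15227) = 0.31592.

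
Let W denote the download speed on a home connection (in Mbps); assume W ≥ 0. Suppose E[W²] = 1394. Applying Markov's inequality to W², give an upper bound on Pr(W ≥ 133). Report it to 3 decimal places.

Since W ≥ 0, the event {W ≥ 133} is the same as {W² ≥ 17689}.
Markov's inequality applied to W² gives Pr(W² ≥ 17689) ≤ E[W²]/17689 = 1394/17689 = 0.0788.

0.079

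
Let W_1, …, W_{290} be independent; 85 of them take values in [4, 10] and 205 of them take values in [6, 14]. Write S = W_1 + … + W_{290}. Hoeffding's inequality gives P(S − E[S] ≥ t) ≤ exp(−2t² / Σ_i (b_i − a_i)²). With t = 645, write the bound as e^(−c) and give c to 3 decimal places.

Σ(b_i − a_i)² = 85·6² + 205·8² = 16180.
c = 2t² / 16180 = 2·645² / 16180 = 51.4246.

51.425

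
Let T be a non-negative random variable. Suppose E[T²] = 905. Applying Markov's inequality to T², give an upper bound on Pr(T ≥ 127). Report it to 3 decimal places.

0.056

Since T ≥ 0, the event {T ≥ 127} is the same as {T² ≥ 16129}.
Markov's inequality applied to T² gives Pr(T² ≥ 16129) ≤ E[T²]/16129 = 905/16129 = 0.0561.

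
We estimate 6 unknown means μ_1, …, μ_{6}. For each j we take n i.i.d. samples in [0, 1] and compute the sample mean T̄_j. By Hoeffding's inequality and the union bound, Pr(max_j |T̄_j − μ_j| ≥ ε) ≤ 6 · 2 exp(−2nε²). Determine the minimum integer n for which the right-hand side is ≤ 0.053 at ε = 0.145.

Need 2·6·exp(−2nε²) ≤ 0.053, i.e. exp(−2nε²) ≤ 0.053/12.
So 2nε² ≥ ln(12/0.053) = 5.422370.
Hence n ≥ 5.422370/(2·0.145²) = 128.951.
The smallest integer n is 129.

129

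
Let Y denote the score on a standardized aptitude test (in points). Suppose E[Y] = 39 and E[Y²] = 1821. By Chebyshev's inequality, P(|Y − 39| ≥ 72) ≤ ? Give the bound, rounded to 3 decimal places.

Var(Y) = E[Y²] − (E[Y])² = 1821 − 1521 = 300.
Chebyshev's inequality: P(|Y − μ| ≥ t) ≤ Var(Y)/t² = 300/5184 = 0.0579.

0.058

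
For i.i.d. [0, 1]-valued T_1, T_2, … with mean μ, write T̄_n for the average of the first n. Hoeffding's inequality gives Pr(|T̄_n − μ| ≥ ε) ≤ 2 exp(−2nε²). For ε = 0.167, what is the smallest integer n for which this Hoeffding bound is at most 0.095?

Require 2·exp(−2nε²) ≤ 0.095, i.e. 2nε² ≥ ln(2/0.095) = 3.047026.
So n ≥ 3.047026 / (2·0.167²) = 54.628.
The smallest integer n is 55.

55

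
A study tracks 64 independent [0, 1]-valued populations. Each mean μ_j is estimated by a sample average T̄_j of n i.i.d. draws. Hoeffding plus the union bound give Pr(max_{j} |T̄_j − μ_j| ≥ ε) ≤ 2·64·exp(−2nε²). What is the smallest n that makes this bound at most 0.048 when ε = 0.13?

234

Need 2·64·exp(−2nε²) ≤ 0.048, i.e. exp(−2nε²) ≤ 0.048/128.
So 2nε² ≥ ln(128/0.048) = 7.888585.
Hence n ≥ 7.888585/(2·0.13²) = 233.390.
The smallest integer n is 234.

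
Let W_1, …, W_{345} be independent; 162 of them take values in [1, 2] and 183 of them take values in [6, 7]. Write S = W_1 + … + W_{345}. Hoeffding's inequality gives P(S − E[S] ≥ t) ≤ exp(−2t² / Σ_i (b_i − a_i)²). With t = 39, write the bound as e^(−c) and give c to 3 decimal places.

8.817

Σ(b_i − a_i)² = 162·1² + 183·1² = 345.
c = 2t² / 345 = 2·39² / 345 = 8.8174.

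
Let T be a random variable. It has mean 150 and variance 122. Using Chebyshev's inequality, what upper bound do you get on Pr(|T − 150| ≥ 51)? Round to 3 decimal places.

Chebyshev: Pr(|T − μ| ≥ t) ≤ Var(T)/t².
Bound = 122 / 2601 = 0.0469.

0.047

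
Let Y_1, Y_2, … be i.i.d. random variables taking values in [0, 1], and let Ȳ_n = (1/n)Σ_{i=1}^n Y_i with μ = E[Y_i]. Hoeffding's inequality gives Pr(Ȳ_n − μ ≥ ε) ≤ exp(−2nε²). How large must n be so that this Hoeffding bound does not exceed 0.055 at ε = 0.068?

314

Require exp(−2nε²) ≤ 0.055, i.e. 2nε² ≥ ln(1/0.055) = 2.900422.
So n ≥ 2.900422 / (2·0.068²) = 313.627.
The smallest integer n is 314.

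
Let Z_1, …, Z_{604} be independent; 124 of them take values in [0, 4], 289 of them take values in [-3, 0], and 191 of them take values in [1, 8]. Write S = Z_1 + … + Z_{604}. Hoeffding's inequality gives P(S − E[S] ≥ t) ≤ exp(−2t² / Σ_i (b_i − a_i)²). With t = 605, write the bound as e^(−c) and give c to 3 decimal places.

52.499

Σ(b_i − a_i)² = 124·4² + 289·3² + 191·7² = 13944.
c = 2t² / 13944 = 2·605² / 13944 = 52.4993.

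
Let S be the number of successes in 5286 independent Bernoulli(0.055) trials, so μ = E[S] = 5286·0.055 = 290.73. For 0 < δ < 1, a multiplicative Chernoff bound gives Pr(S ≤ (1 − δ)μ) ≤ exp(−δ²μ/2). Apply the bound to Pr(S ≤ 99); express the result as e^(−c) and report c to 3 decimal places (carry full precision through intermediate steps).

63.221

Write 99 = (1 − δ)μ, so δ = 1 − 99/290.73 = 0.6594779…
Then the exponent is δ²μ/2 = (μ − 99)²/(2μ) = 63.220846.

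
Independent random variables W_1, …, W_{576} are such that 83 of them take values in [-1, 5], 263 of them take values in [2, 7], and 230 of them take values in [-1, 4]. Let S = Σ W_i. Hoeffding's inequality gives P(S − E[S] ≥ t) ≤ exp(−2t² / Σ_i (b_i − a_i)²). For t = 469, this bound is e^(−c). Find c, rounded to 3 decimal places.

28.729

Σ(b_i − a_i)² = 83·6² + 263·5² + 230·5² = 15313.
c = 2t² / 15313 = 2·469² / 15313 = 28.7287.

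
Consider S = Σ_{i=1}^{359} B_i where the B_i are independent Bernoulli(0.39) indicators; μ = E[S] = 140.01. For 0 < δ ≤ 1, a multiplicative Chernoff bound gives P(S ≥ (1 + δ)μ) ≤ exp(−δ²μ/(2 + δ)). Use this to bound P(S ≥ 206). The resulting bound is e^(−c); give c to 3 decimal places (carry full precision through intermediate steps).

12.585

Write 206 = (1 + δ)μ, so δ = 206/140.01 − 1 = 0.4713235…
Then the exponent is δ²μ/(2 + δ) = (206 − μ)² / (μ·(2 + δ)) = 12.585417.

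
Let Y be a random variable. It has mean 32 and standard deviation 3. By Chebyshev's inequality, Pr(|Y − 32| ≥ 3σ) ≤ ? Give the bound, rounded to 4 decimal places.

Chebyshev: Pr(|Y − μ| ≥ t) ≤ Var(Y)/t².
Var(Y) = σ² = 3² = 9.
t = 3·3 = 9.
Bound = 9 / 81 = 0.1111.

0.1111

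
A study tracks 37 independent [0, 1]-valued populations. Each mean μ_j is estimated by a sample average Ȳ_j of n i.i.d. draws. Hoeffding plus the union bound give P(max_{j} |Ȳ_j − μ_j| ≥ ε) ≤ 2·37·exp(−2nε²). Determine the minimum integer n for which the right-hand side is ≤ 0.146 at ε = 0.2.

Need 2·37·exp(−2nε²) ≤ 0.146, i.e. exp(−2nε²) ≤ 0.146/74.
So 2nε² ≥ ln(74/0.146) = 6.228214.
Hence n ≥ 6.228214/(2·0.2²) = 77.853.
The smallest integer n is 78.

78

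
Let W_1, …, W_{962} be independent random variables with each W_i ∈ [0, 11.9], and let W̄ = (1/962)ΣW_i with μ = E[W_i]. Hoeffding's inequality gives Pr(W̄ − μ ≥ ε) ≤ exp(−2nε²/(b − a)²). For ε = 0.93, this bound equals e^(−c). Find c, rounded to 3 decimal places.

11.751

c = 2nε²/(b − a)² = 2·962·0.93² / 11.9² = 11.7511.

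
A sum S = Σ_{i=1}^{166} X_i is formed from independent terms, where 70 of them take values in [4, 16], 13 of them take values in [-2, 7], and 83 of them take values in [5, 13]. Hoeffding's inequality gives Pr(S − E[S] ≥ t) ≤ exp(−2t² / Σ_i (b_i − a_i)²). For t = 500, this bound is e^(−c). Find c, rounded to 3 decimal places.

30.404

Σ(b_i − a_i)² = 70·12² + 13·9² + 83·8² = 16445.
c = 2t² / 16445 = 2·500² / 16445 = 30.4044.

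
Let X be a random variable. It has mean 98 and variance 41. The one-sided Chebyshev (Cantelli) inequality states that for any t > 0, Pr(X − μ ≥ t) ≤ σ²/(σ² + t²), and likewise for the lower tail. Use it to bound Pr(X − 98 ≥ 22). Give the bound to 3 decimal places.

Here σ² = 41 and t = 22, so σ² + t² = 525.
Cantelli's bound: 41/525 = 0.0781.

0.078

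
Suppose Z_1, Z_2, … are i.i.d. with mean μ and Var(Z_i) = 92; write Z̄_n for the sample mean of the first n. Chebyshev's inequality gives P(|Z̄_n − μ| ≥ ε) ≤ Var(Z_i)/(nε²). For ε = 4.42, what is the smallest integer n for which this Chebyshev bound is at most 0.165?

Require 92/(n·4.42²) ≤ 0.165, i.e. n ≥ 92/(0.165·4.42²) = 28.540.
The smallest integer n is 29.

29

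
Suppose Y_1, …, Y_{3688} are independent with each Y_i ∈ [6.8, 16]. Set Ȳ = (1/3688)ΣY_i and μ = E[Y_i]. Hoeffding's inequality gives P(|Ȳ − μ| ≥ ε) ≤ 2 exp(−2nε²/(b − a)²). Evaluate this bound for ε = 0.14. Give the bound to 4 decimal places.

0.3624

Exponent: 2nε²/(b − a)² = 2·3688·0.14² / 9.2² = 1.70805.
Bound = 2·exp(−1.70805) = 0.36244.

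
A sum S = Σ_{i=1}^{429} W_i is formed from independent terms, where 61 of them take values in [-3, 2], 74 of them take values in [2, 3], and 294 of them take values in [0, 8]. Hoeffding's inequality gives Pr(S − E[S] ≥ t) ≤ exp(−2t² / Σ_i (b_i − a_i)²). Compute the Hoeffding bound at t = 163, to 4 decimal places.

Σ(b_i − a_i)² = 61·5² + 74·1² + 294·8² = 20415.
Exponent = 2·163² / 20415 = 2.60289.
Bound = exp(−2.60289) = 0.07406.

0.0741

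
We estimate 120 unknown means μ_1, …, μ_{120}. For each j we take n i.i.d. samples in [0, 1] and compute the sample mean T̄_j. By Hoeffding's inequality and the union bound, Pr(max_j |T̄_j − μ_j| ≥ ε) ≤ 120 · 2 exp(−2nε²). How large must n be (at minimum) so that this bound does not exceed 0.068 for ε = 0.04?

2553

Need 2·120·exp(−2nε²) ≤ 0.068, i.e. exp(−2nε²) ≤ 0.068/240.
So 2nε² ≥ ln(240/0.068) = 8.168886.
Hence n ≥ 8.168886/(2·0.04²) = 2552.777.
The smallest integer n is 2553.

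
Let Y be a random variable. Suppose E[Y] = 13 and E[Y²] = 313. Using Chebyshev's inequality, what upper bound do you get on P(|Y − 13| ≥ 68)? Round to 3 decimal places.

Var(Y) = E[Y²] − (E[Y])² = 313 − 169 = 144.
Chebyshev's inequality: P(|Y − μ| ≥ t) ≤ Var(Y)/t² = 144/4624 = 0.0311.

0.031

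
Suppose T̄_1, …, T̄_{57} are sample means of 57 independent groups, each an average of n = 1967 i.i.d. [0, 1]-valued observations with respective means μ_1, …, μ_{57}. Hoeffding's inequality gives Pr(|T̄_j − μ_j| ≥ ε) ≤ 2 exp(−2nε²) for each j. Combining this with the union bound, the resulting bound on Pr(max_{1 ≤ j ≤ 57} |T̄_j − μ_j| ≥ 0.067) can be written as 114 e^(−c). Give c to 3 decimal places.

Union bound over the 57 events: Pr(max_{1 ≤ j ≤ 57} |T̄_j − μ_j| ≥ 0.067) ≤ 57·2·exp(−2nε²) = 114 exp(−2·1967·0.067²).
So c = 2·1967·0.067² = 17.6597.

17.660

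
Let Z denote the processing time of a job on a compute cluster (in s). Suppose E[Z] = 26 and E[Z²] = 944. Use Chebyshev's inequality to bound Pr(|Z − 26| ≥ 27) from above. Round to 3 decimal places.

Var(Z) = E[Z²] − (E[Z])² = 944 − 676 = 268.
Chebyshev's inequality: Pr(|Z − μ| ≥ t) ≤ Var(Z)/t² = 268/729 = 0.3676.

0.368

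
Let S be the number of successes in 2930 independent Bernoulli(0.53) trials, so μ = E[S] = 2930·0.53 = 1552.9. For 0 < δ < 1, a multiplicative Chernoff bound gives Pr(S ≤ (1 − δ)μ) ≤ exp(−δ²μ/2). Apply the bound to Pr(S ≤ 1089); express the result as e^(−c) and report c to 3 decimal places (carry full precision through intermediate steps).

Write 1089 = (1 − δ)μ, so δ = 1 − 1089/1552.9 = 0.2987314…
Then the exponent is δ²μ/2 = (μ − 1089)²/(2μ) = 69.290750.

69.291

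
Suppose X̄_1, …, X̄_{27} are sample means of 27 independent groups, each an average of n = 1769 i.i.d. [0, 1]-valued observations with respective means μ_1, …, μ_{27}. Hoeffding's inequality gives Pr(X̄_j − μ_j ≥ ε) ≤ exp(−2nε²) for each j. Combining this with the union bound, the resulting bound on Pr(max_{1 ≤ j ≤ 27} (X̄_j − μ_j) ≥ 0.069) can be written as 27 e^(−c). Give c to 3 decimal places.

16.844

Union bound over the 27 events: Pr(max_{1 ≤ j ≤ 27} (X̄_j − μ_j) ≥ 0.069) ≤ 27·exp(−2nε²) = 27 exp(−2·1769·0.069²).
So c = 2·1769·0.069² = 16.8444.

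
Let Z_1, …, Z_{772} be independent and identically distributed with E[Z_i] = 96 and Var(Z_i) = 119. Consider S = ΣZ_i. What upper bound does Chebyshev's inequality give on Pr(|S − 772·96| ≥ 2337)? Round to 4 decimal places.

0.0168

Var(S) = n·Var(Z_i) = 772·119 = 91868.
Chebyshev: Pr(|S − 772·96| ≥ 2337) ≤ Var(S)/2337² = 91868/5461569 = 0.0168.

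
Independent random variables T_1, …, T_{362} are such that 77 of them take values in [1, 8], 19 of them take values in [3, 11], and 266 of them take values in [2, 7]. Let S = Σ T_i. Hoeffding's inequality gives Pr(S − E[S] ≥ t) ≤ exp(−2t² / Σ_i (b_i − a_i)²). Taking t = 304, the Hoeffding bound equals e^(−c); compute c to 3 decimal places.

Σ(b_i − a_i)² = 77·7² + 19·8² + 266·5² = 11639.
c = 2t² / 11639 = 2·304² / 11639 = 15.8804.

15.880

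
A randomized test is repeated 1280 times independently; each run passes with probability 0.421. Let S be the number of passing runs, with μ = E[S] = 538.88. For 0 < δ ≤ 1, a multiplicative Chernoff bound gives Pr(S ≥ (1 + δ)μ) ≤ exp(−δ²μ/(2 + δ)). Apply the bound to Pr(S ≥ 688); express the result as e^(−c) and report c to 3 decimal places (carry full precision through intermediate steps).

18.125

Write 688 = (1 + δ)μ, so δ = 688/538.88 − 1 = 0.2767221…
Then the exponent is δ²μ/(2 + δ) = (688 − μ)² / (μ·(2 + δ)) = 18.124653.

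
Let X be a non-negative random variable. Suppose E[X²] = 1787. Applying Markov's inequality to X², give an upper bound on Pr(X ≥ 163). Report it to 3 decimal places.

Since X ≥ 0, the event {X ≥ 163} is the same as {X² ≥ 26569}.
Markov's inequality applied to X² gives Pr(X² ≥ 26569) ≤ E[X²]/26569 = 1787/26569 = 0.0673.

0.067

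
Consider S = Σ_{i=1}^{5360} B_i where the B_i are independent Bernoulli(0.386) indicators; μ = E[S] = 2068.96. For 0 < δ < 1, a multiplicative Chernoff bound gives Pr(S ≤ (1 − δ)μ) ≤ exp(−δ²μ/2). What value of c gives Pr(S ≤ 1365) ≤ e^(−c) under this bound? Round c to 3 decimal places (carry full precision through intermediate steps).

Write 1365 = (1 − δ)μ, so δ = 1 − 1365/2068.96 = 0.3402482…
Then the exponent is δ²μ/2 = (μ − 1365)²/(2μ) = 119.760576.

119.761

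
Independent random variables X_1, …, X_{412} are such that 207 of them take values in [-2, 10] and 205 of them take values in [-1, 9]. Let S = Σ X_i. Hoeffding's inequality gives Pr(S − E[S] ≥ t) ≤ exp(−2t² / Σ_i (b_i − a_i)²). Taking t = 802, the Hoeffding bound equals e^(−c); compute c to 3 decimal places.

25.571

Σ(b_i − a_i)² = 207·12² + 205·10² = 50308.
c = 2t² / 50308 = 2·802² / 50308 = 25.5706.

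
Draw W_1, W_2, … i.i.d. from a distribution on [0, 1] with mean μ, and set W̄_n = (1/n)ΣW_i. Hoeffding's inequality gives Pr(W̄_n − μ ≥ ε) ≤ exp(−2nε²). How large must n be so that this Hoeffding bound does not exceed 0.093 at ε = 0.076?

Require exp(−2nε²) ≤ 0.093, i.e. 2nε² ≥ ln(1/0.093) = 2.375156.
So n ≥ 2.375156 / (2·0.076²) = 205.606.
The smallest integer n is 206.

206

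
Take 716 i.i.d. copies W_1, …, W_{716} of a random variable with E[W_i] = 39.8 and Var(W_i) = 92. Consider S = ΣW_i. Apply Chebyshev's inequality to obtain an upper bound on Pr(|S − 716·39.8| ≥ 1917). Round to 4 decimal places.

0.0179

Var(S) = n·Var(W_i) = 716·92 = 65872.
Chebyshev: Pr(|S − 716·39.8| ≥ 1917) ≤ Var(S)/1917² = 65872/3674889 = 0.0179.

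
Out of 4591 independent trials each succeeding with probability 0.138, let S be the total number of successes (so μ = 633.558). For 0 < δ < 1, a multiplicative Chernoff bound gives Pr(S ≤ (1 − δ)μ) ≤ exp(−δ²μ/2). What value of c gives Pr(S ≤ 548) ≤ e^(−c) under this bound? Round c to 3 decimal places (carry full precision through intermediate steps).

5.777

Write 548 = (1 − δ)μ, so δ = 1 − 548/633.558 = 0.1350437…
Then the exponent is δ²μ/2 = (μ − 548)²/(2μ) = 5.777033.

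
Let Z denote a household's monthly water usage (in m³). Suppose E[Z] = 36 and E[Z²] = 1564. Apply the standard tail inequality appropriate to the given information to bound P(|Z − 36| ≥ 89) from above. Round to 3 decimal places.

0.034

The first two moments determine the variance, so Chebyshev's inequality is the sharpest standard bound available.
Var(Z) = E[Z²] − (E[Z])² = 1564 − 1296 = 268.
Chebyshev's inequality: P(|Z − μ| ≥ t) ≤ Var(Z)/t² = 268/7921 = 0.0338.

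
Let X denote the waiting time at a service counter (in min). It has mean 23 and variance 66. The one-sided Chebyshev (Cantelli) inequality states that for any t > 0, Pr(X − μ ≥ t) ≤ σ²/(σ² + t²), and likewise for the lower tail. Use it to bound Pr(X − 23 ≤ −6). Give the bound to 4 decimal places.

Here σ² = 66 and t = 6, so σ² + t² = 102.
Cantelli's bound: 66/102 = 0.6471.

0.6471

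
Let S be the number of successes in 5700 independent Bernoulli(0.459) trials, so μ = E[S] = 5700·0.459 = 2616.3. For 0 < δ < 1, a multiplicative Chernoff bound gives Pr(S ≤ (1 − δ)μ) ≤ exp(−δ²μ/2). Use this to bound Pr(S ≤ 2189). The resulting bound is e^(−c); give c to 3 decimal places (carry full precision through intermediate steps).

34.894

Write 2189 = (1 − δ)μ, so δ = 1 − 2189/2616.3 = 0.1633222…
Then the exponent is δ²μ/2 = (μ − 2189)²/(2μ) = 34.893798.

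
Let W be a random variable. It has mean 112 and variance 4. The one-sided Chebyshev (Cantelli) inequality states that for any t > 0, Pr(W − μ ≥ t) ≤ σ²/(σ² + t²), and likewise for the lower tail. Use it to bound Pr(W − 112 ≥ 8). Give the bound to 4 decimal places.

0.0588

Here σ² = 4 and t = 8, so σ² + t² = 68.
Cantelli's bound: 4/68 = 0.0588.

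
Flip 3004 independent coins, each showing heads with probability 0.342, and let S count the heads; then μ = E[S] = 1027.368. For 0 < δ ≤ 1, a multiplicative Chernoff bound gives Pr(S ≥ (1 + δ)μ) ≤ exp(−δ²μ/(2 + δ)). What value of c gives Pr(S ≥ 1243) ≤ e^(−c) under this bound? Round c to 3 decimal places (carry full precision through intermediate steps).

Write 1243 = (1 + δ)μ, so δ = 1243/1027.368 − 1 = 0.2098878…
Then the exponent is δ²μ/(2 + δ) = (1243 − μ)² / (μ·(2 + δ)) = 20.480010.

20.480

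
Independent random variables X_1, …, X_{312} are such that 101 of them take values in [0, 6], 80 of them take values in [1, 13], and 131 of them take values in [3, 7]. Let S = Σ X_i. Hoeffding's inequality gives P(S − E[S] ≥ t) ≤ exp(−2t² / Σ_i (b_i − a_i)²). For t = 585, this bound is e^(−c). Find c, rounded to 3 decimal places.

39.674

Σ(b_i − a_i)² = 101·6² + 80·12² + 131·4² = 17252.
c = 2t² / 17252 = 2·585² / 17252 = 39.6737.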